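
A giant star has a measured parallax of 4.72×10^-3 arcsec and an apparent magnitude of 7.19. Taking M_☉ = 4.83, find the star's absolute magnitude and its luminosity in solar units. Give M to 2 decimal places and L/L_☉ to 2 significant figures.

M ≈ 0.56; L/L_☉ ≈ 51

d = 1/p = 1/4.72×10^-3″ = 211.9 pc
M = m − 5 log₁₀ d + 5 = 7.19 − 5·2.3261 + 5 = 0.560
M − M_☉ = 0.560 − 4.83 = -4.270
L/L_☉ = 10^(−0.4 × -4.270) = 51.06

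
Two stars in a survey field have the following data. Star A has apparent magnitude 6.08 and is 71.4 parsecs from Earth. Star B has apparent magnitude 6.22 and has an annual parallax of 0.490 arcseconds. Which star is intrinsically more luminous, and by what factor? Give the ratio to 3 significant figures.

Star A: M = m − 5 log₁₀ d + 5 = 6.08 − 5·1.8537 + 5 = 1.812
Star B: d = 1/p = 1/0.490″ = 2.041 pc
Star B: M = m − 5 log₁₀ d + 5 = 6.22 − 5·0.3098 + 5 = 9.671
ΔM = M_A − M_B = 1.812 − (9.671) = -7.859; smaller M is more luminous → Star A.
L ratio = 10^(0.4 |ΔM|) = 10^3.144 = 1392

Star A is more luminous, by a factor of 1390.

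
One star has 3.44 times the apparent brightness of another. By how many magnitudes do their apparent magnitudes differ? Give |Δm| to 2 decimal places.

|Δm| ≈ 1.34

Pogson: Δm = −2.5 log₁₀(ratio) = −2.5 log₁₀(3.44) = −2.5 × 0.5366 = -1.341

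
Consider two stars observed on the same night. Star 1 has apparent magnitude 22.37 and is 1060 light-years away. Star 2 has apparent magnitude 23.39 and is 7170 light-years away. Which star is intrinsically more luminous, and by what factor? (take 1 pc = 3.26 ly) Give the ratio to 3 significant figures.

Star 2 is more luminous, by a factor of 17.9.

Star 1: d = 1060 ly / 3.26 = 325.2 pc
Star 1: M = m − 5 log₁₀ d + 5 = 22.37 − 5·2.5121 + 5 = 14.810
Star 2: d = 7170 ly / 3.26 = 2199 pc
Star 2: M = m − 5 log₁₀ d + 5 = 23.39 − 5·3.3423 + 5 = 11.678
ΔM = M_1 − M_2 = 14.810 − (11.678) = 3.131; smaller M is more luminous → Star 2.
L ratio = 10^(0.4 |ΔM|) = 10^1.252 = 17.88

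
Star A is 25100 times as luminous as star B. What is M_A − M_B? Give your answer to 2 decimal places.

M_A − M_B ≈ -11.00

Pogson: ΔM = −2.5 log₁₀(ratio) = −2.5 log₁₀(25100) = −2.5 × 4.3997 = -10.999
Star A is brighter, so it has the smaller magnitude: the difference is negative.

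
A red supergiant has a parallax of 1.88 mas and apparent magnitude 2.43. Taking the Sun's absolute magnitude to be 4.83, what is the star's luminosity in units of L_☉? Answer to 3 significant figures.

d = 1/p = 1000/1.88 mas = 531.9 pc
M = m − 5 log₁₀ d + 5 = 2.43 − 5·2.7258 + 5 = -6.199
M − M_☉ = -6.199 − 4.83 = -11.029
L/L_☉ = 10^(−0.4 × -11.029) = 25800

L/L_☉ ≈ 25800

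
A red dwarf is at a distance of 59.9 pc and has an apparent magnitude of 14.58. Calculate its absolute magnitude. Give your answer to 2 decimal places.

M ≈ 10.69

5 log₁₀(d/10 pc) = 5 log₁₀(59.90) − 5 = 3.887
M = m − 5 log₁₀(d/10) = 14.58 − 3.887 = 10.693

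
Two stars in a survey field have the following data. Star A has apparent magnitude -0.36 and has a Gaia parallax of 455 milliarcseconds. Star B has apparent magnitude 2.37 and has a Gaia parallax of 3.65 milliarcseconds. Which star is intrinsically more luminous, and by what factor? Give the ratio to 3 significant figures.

Star A: p = 455 mas = 0.455″ → d = 1/p = 2.198 pc
Star A: M = m − 5 log₁₀ d + 5 = -0.36 − 5·0.3420 + 5 = 2.930
Star B: p = 3.65 mas = 3.65×10^-3″ → d = 1/p = 274.0 pc
Star B: M = m − 5 log₁₀ d + 5 = 2.37 − 5·2.4377 + 5 = -4.819
ΔM = M_A − M_B = 2.930 − (-4.819) = 7.749; smaller M is more luminous → Star B.
L ratio = 10^(0.4 |ΔM|) = 10^3.099 = 1257

Star B is more luminous, by a factor of 1260.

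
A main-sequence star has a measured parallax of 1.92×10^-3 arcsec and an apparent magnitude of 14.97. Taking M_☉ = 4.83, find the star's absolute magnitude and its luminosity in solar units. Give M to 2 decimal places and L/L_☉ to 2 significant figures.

d = 1/p = 1/1.92×10^-3″ = 520.8 pc
M = m − 5 log₁₀ d + 5 = 14.97 − 5·2.7167 + 5 = 6.387
M − M_☉ = 6.387 − 4.83 = 1.557
L/L_☉ = 10^(−0.4 × 1.557) = 0.2385

M ≈ 6.39; L/L_☉ ≈ 0.24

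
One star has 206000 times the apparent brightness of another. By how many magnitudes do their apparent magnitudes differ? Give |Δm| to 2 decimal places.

|Δm| ≈ 13.28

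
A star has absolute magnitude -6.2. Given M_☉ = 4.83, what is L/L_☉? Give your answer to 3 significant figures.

L/L_☉ ≈ 25800

M − M_☉ = -6.2 − 4.83 = -11.030
L/L_☉ = 10^(−0.4 (M − M_☉)) = 10^4.412 = 25820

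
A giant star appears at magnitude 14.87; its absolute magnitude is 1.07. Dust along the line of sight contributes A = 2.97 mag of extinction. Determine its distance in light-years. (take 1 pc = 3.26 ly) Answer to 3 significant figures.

m − M = 5 log₁₀(d/10 pc) + A  ⇒  14.87 − (1.07) − 2.97 = 5 log₁₀(d/10)
10.830 = 5 log₁₀(d/10)
log₁₀ d = (m − M − A)/5 + 1 = 3.1660
d = 10^3.1660 = 1466 pc
= 4778 ly

d ≈ 4780 ly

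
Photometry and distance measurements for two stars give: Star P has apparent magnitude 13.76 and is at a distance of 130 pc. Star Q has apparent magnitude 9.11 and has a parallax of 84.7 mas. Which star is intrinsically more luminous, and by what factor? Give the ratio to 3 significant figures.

Star P: M = m − 5 log₁₀ d + 5 = 13.76 − 5·2.1139 + 5 = 8.190
Star Q: p = 84.7 mas = 0.0847″ → d = 1/p = 11.81 pc
Star Q: M = m − 5 log₁₀ d + 5 = 9.11 − 5·1.0721 + 5 = 8.749
ΔM = M_P − M_Q = 8.190 − (8.749) = -0.559; smaller M is more luminous → Star P.
L ratio = 10^(0.4 |ΔM|) = 10^0.224 = 1.674

Star P is more luminous, by a factor of 1.67.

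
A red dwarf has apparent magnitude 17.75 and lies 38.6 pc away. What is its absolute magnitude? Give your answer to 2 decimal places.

M ≈ 14.82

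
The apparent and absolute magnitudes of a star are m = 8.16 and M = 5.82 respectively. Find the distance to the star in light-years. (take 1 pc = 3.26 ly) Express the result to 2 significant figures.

Distance modulus: m − M = 8.16 − (5.82) = 2.340
m − M = 5 log₁₀ d − 5
log₁₀ d = (m − M)/5 + 1 = 1.4680
d = 10^1.4680 = 29.38 pc
= 95.77 ly

d ≈ 96 ly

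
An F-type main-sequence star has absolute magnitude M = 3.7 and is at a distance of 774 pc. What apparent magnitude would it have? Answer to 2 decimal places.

m = M + 5 log₁₀ d − 5 = 3.7 + 5·2.8887 − 5 = 13.144

m ≈ 13.14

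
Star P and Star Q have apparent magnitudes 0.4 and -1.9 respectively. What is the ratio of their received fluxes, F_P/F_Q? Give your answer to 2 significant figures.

F_P/F_Q ≈ 0.12

Δm = 0.4 − (-1.9) = 2.3
Flux ratio = 10^(−0.4 Δm) = 10^(−0.4 × 2.3) = 10^-0.920 = 0.1202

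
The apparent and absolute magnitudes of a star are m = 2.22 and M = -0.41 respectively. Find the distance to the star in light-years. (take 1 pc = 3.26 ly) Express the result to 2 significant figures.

μ = m − M = 2.630
m − M = 5 log₁₀ d − 5
log₁₀ d = (m − M)/5 + 1 = 1.5260
d = 10^1.5260 = 33.57 pc
= 109.5 ly

d ≈ 110 ly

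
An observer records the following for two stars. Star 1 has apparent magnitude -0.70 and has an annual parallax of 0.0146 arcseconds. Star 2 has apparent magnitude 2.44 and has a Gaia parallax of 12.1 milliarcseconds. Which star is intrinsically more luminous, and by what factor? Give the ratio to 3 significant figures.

Star 1 is more luminous, by a factor of 12.4.

Star 1: d = 1/p = 1/0.0146″ = 68.49 pc
Star 1: M = m − 5 log₁₀ d + 5 = -0.70 − 5·1.8356 + 5 = -4.878
Star 2: p = 12.1 mas = 0.0121″ → d = 1/p = 82.64 pc
Star 2: M = m − 5 log₁₀ d + 5 = 2.44 − 5·1.9172 + 5 = -2.146
ΔM = M_1 − M_2 = -4.878 − (-2.146) = -2.732; smaller M is more luminous → Star 1.
L ratio = 10^(0.4 |ΔM|) = 10^1.093 = 12.38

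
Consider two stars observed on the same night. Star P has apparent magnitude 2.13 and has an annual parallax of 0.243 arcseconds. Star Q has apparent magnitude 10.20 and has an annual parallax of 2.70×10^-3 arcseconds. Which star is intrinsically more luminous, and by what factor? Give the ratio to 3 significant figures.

Star P: d = 1/p = 1/0.243″ = 4.115 pc
Star P: M = m − 5 log₁₀ d + 5 = 2.13 − 5·0.6144 + 5 = 4.058
Star Q: d = 1/p = 1/2.70×10^-3″ = 370.4 pc
Star Q: M = m − 5 log₁₀ d + 5 = 10.20 − 5·2.5686 + 5 = 2.357
ΔM = M_P − M_Q = 4.058 − (2.357) = 1.701; smaller M is more luminous → Star Q.
L ratio = 10^(0.4 |ΔM|) = 10^0.680 = 4.792

Star Q is more luminous, by a factor of 4.79.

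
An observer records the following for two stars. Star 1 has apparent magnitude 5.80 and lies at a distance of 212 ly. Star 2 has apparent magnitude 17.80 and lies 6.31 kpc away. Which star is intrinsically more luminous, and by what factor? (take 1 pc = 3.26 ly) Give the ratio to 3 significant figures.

Star 1 is more luminous, by a factor of 6.70.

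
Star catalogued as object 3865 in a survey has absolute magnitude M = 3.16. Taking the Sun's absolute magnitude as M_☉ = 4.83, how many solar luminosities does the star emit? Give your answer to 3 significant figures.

M − M_☉ = 3.16 − 4.83 = -1.670
L/L_☉ = 10^(−0.4 (M − M_☉)) = 10^0.668 = 4.656

L/L_☉ ≈ 4.66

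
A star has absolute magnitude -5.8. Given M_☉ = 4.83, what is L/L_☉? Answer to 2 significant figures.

M − M_☉ = -5.8 − 4.83 = -10.630
L/L_☉ = 10^(−0.4 (M − M_☉)) = 10^4.252 = 17860

L/L_☉ ≈ 18000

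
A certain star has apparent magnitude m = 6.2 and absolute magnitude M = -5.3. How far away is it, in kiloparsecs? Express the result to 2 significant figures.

d ≈ 2.0 kpc

Distance modulus: m − M = 6.2 − (-5.3) = 11.500
m − M = 5 log₁₀ d − 5
log₁₀ d = (m − M)/5 + 1 = 3.3000
d = 10^3.3000 = 1995 pc
= 1.995 kpc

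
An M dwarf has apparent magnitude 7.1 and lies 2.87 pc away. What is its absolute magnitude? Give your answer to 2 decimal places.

M ≈ 9.81

5 log₁₀(d/10 pc) = 5 log₁₀(2.870) − 5 = -2.711
M = m − 5 log₁₀(d/10) = 7.1 + 2.711 = 9.811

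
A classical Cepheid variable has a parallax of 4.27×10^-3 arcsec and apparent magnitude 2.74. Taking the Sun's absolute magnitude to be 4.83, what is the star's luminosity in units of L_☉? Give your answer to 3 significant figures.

L/L_☉ ≈ 3760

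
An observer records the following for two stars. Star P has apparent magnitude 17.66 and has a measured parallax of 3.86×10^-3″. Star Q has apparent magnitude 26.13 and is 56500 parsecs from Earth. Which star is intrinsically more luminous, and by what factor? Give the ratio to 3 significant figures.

Star P: d = 1/p = 1/3.86×10^-3″ = 259.1 pc
Star P: M = m − 5 log₁₀ d + 5 = 17.66 − 5·2.4134 + 5 = 10.593
Star Q: M = m − 5 log₁₀ d + 5 = 26.13 − 5·4.7520 + 5 = 7.370
ΔM = M_P − M_Q = 10.593 − (7.370) = 3.223; smaller M is more luminous → Star Q.
L ratio = 10^(0.4 |ΔM|) = 10^1.289 = 19.47

Star Q is more luminous, by a factor of 19.5.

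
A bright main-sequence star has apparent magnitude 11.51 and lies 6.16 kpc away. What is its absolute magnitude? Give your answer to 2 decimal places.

d = 6.16 kpc = 6160 pc
5 log₁₀(d/10 pc) = 5 log₁₀(6160) − 5 = 13.948
M = m − 5 log₁₀(d/10) = 11.51 − 13.948 = -2.438

M ≈ -2.44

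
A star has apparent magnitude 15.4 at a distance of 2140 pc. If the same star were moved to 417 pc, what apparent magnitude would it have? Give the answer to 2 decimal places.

Flux ∝ 1/d², so Δm = 5 log₁₀(d₂/d₁) = 5 log₁₀(417/2140) = -3.551
m₂ = m₁ + Δm = 15.4 + (-3.551) = 11.849

m ≈ 11.85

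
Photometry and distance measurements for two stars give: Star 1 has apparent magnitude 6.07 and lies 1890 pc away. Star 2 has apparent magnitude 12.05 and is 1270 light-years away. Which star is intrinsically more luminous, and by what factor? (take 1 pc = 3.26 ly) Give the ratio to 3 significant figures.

Star 1 is more luminous, by a factor of 5800.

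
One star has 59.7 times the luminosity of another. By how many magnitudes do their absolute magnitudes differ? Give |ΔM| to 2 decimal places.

Pogson: ΔM = −2.5 log₁₀(ratio) = −2.5 log₁₀(59.7) = −2.5 × 1.7760 = -4.440

|ΔM| ≈ 4.44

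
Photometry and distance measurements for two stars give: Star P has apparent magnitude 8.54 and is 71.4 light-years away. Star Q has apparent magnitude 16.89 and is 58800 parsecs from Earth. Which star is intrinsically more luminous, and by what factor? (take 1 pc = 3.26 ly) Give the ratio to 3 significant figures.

Star Q is more luminous, by a factor of 3290.

Star P: d = 71.4 ly / 3.26 = 21.90 pc
Star P: M = m − 5 log₁₀ d + 5 = 8.54 − 5·1.3405 + 5 = 6.838
Star Q: M = m − 5 log₁₀ d + 5 = 16.89 − 5·4.7694 + 5 = -1.957
ΔM = M_P − M_Q = 6.838 − (-1.957) = 8.794; smaller M is more luminous → Star Q.
L ratio = 10^(0.4 |ΔM|) = 10^3.518 = 3295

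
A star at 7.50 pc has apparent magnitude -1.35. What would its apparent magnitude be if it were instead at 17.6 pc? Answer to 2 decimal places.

m ≈ 0.50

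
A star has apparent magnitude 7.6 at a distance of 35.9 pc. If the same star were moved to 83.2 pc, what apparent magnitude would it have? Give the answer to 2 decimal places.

m ≈ 9.43

Flux ∝ 1/d², so Δm = 5 log₁₀(d₂/d₁) = 5 log₁₀(83.2/35.9) = 1.825
m₂ = m₁ + Δm = 7.6 + (1.825) = 9.425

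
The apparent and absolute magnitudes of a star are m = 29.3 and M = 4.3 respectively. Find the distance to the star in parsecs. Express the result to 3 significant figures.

Distance modulus: m − M = 29.3 − (4.3) = 25.000
m − M = 5 log₁₀ d − 5
log₁₀ d = (m − M)/5 + 1 = 6.0000
d = 10^6.0000 = 1.000×10^6 pc

d ≈ 1.00×10^6 pc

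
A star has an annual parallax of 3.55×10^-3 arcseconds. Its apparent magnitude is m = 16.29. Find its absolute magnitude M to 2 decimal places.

M ≈ 9.04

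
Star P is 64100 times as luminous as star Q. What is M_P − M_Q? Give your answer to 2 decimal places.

M_P − M_Q ≈ -12.02

Pogson: ΔM = −2.5 log₁₀(ratio) = −2.5 log₁₀(64100) = −2.5 × 4.8069 = -12.017
Star P is brighter, so it has the smaller magnitude: the difference is negative.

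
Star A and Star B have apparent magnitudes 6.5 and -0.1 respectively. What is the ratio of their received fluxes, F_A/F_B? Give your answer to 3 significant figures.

F_A/F_B ≈ 2.29×10^-3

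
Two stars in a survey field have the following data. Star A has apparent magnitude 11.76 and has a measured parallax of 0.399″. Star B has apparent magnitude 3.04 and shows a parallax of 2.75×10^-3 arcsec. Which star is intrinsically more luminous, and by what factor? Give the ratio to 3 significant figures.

Star A: d = 1/p = 1/0.399″ = 2.506 pc
Star A: M = m − 5 log₁₀ d + 5 = 11.76 − 5·0.3990 + 5 = 14.765
Star B: d = 1/p = 1/2.75×10^-3″ = 363.6 pc
Star B: M = m − 5 log₁₀ d + 5 = 3.04 − 5·2.5607 + 5 = -4.763
ΔM = M_A − M_B = 14.765 − (-4.763) = 19.528; smaller M is more luminous → Star B.
L ratio = 10^(0.4 |ΔM|) = 10^7.811 = 6.476×10^7

Star B is more luminous, by a factor of 6.48×10^7.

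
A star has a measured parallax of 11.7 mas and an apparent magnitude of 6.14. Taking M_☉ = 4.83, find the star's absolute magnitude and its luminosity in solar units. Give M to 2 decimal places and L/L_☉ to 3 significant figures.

d = 1/p = 1000/11.7 mas = 85.47 pc
M = m − 5 log₁₀ d + 5 = 6.14 − 5·1.9318 + 5 = 1.481
M − M_☉ = 1.481 − 4.83 = -3.349
L/L_☉ = 10^(−0.4 × -3.349) = 21.86

M ≈ 1.48; L/L_☉ ≈ 21.9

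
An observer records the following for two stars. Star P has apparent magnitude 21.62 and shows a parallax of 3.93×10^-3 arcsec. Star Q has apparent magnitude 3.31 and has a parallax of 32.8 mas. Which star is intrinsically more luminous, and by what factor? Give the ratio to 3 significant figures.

Star Q is more luminous, by a factor of 303000.

Star P: d = 1/p = 1/3.93×10^-3″ = 254.5 pc
Star P: M = m − 5 log₁₀ d + 5 = 21.62 − 5·2.4056 + 5 = 14.592
Star Q: p = 32.8 mas = 0.0328″ → d = 1/p = 30.49 pc
Star Q: M = m − 5 log₁₀ d + 5 = 3.31 − 5·1.4841 + 5 = 0.889
ΔM = M_P − M_Q = 14.592 − (0.889) = 13.703; smaller M is more luminous → Star Q.
L ratio = 10^(0.4 |ΔM|) = 10^5.481 = 302700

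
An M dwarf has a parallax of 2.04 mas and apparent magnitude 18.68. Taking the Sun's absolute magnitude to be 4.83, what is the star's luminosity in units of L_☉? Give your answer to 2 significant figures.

L/L_☉ ≈ 6.9×10^-3

d = 1/p = 1000/2.04 mas = 490.2 pc
M = m − 5 log₁₀ d + 5 = 18.68 − 5·2.6904 + 5 = 10.228
M − M_☉ = 10.228 − 4.83 = 5.398
L/L_☉ = 10^(−0.4 × 5.398) = 6.930×10^-3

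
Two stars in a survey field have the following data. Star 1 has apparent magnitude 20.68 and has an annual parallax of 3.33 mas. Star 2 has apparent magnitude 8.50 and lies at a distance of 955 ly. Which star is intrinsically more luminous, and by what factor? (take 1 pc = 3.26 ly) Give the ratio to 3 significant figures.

Star 1: p = 3.33 mas = 3.33×10^-3″ → d = 1/p = 300.3 pc
Star 1: M = m − 5 log₁₀ d + 5 = 20.68 − 5·2.4776 + 5 = 13.292
Star 2: d = 955 ly / 3.26 = 292.9 pc
Star 2: M = m − 5 log₁₀ d + 5 = 8.50 − 5·2.4668 + 5 = 1.166
ΔM = M_1 − M_2 = 13.292 − (1.166) = 12.126; smaller M is more luminous → Star 2.
L ratio = 10^(0.4 |ΔM|) = 10^4.850 = 70870

Star 2 is more luminous, by a factor of 70900.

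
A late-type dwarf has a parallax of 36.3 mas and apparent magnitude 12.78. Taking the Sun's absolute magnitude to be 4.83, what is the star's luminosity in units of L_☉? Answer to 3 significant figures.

L/L_☉ ≈ 5.01×10^-3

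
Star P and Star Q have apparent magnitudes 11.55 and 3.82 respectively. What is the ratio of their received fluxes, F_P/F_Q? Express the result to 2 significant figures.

F_P/F_Q ≈ 8.1×10^-4

Δm = 11.55 − (3.82) = 7.73
Flux ratio = 10^(−0.4 Δm) = 10^(−0.4 × 7.73) = 10^-3.092 = 8.091×10^-4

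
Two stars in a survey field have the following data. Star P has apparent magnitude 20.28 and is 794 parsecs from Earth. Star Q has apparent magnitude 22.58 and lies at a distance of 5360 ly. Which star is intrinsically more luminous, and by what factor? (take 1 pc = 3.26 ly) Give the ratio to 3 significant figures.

Star P is more luminous, by a factor of 1.94.

Star P: M = m − 5 log₁₀ d + 5 = 20.28 − 5·2.8998 + 5 = 10.781
Star Q: d = 5360 ly / 3.26 = 1644 pc
Star Q: M = m − 5 log₁₀ d + 5 = 22.58 − 5·3.2159 + 5 = 11.500
ΔM = M_P − M_Q = 10.781 − (11.500) = -0.719; smaller M is more luminous → Star P.
L ratio = 10^(0.4 |ΔM|) = 10^0.288 = 1.940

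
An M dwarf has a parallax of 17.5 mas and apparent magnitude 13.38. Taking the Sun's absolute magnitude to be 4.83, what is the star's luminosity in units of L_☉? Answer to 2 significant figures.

d = 1/p = 1000/17.5 mas = 57.14 pc
M = m − 5 log₁₀ d + 5 = 13.38 − 5·1.7570 + 5 = 9.595
M − M_☉ = 9.595 − 4.83 = 4.765
L/L_☉ = 10^(−0.4 × 4.765) = 0.01241

L/L_☉ ≈ 0.012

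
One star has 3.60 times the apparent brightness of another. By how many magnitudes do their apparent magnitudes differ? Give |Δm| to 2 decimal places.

|Δm| ≈ 1.39

Pogson: Δm = −2.5 log₁₀(ratio) = −2.5 log₁₀(3.60) = −2.5 × 0.5563 = -1.391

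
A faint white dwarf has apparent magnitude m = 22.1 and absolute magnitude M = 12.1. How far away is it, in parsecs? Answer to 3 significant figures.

Distance modulus: m − M = 22.1 − (12.1) = 10.000
m − M = 5 log₁₀ d − 5
log₁₀ d = (m − M)/5 + 1 = 3.0000
d = 10^3.0000 = 1000 pc

d ≈ 1000 pc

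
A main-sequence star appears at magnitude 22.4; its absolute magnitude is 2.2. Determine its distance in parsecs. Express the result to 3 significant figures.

d ≈ 110000 pc

μ = m − M = 20.200
m − M = 5 log₁₀ d − 5
log₁₀ d = (m − M)/5 + 1 = 5.0400
d = 10^5.0400 = 109600 pc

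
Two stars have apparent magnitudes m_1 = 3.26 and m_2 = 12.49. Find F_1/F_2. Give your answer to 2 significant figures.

F_1/F_2 ≈ 4900

Δm = 3.26 − (12.49) = -9.23
Flux ratio = 10^(−0.4 Δm) = 10^(−0.4 × -9.23) = 10^3.692 = 4920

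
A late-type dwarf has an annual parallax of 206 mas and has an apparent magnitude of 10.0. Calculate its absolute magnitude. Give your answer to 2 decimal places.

M ≈ 11.57

p = 206 mas = 0.206″ → d = 1/p = 4.854 pc
5 log₁₀(d/10 pc) = 5 log₁₀(4.854) − 5 = -1.569
M = m − 5 log₁₀(d/10) = 10.0 + 1.569 = 11.569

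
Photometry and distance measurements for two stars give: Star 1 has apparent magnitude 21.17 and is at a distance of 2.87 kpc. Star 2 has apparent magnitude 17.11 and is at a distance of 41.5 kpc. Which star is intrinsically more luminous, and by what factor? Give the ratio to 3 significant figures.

Star 1: d = 2.87 kpc = 2870 pc
Star 1: M = m − 5 log₁₀ d + 5 = 21.17 − 5·3.4579 + 5 = 8.881
Star 2: d = 41.5 kpc = 41500 pc
Star 2: M = m − 5 log₁₀ d + 5 = 17.11 − 5·4.6180 + 5 = -0.980
ΔM = M_1 − M_2 = 8.881 − (-0.980) = 9.861; smaller M is more luminous → Star 2.
L ratio = 10^(0.4 |ΔM|) = 10^3.944 = 8797

Star 2 is more luminous, by a factor of 8800.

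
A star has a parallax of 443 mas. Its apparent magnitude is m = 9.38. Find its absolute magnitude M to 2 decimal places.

p = 443 mas = 0.443″ → d = 1/p = 2.257 pc
5 log₁₀(d/10 pc) = 5 log₁₀(2.257) − 5 = -3.232
M = m − 5 log₁₀(d/10) = 9.38 + 3.232 = 12.612

M ≈ 12.61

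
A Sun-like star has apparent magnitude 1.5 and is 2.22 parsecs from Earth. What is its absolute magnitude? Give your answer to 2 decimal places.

M ≈ 4.77

5 log₁₀(d/10 pc) = 5 log₁₀(2.220) − 5 = -3.268
M = m − 5 log₁₀(d/10) = 1.5 + 3.268 = 4.768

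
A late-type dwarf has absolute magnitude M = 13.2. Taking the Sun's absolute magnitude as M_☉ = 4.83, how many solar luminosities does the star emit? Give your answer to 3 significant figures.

M − M_☉ = 13.2 − 4.83 = 8.370
L/L_☉ = 10^(−0.4 (M − M_☉)) = 10^-3.348 = 4.487×10^-4

L/L_☉ ≈ 4.49×10^-4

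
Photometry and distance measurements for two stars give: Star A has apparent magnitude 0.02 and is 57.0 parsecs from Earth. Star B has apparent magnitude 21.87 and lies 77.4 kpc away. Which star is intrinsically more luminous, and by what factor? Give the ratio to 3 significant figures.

Star A is more luminous, by a factor of 298.

Star A: M = m − 5 log₁₀ d + 5 = 0.02 − 5·1.7559 + 5 = -3.759
Star B: d = 77.4 kpc = 77400 pc
Star B: M = m − 5 log₁₀ d + 5 = 21.87 − 5·4.8887 + 5 = 2.426
ΔM = M_A − M_B = -3.759 − (2.426) = -6.186; smaller M is more luminous → Star A.
L ratio = 10^(0.4 |ΔM|) = 10^2.474 = 298.0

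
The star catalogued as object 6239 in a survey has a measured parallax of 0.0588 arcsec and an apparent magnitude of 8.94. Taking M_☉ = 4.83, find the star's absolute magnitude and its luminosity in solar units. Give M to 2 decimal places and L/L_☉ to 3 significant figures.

d = 1/p = 1/0.0588″ = 17.01 pc
M = m − 5 log₁₀ d + 5 = 8.94 − 5·1.2306 + 5 = 7.787
M − M_☉ = 7.787 − 4.83 = 2.957
L/L_☉ = 10^(−0.4 × 2.957) = 0.06565

M ≈ 7.79; L/L_☉ ≈ 0.0657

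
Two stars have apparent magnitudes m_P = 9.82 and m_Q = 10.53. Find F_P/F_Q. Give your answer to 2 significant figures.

F_P/F_Q ≈ 1.9

Magnitude difference = -0.71
Flux ratio = 10^(−0.4 Δm) = 10^(−0.4 × -0.71) = 10^0.284 = 1.923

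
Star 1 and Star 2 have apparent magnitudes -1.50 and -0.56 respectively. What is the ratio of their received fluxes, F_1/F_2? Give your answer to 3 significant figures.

Δm = -1.50 − (-0.56) = -0.94
Flux ratio = 10^(−0.4 Δm) = 10^(−0.4 × -0.94) = 10^0.376 = 2.377

F_1/F_2 ≈ 2.38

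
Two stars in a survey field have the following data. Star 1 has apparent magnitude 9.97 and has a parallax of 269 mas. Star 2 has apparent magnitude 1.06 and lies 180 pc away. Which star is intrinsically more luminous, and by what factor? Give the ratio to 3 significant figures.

Star 1: p = 269 mas = 0.269″ → d = 1/p = 3.717 pc
Star 1: M = m − 5 log₁₀ d + 5 = 9.97 − 5·0.5702 + 5 = 12.119
Star 2: M = m − 5 log₁₀ d + 5 = 1.06 − 5·2.2553 + 5 = -5.216
ΔM = M_1 − M_2 = 12.119 − (-5.216) = 17.335; smaller M is more luminous → Star 2.
L ratio = 10^(0.4 |ΔM|) = 10^6.934 = 8.591×10^6

Star 2 is more luminous, by a factor of 8.59×10^6.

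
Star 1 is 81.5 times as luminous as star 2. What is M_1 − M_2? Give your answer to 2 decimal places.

M_1 − M_2 ≈ -4.78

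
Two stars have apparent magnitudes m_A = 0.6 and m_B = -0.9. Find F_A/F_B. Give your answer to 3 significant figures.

F_A/F_B ≈ 0.251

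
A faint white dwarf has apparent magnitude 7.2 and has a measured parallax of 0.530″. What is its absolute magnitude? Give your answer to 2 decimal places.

M ≈ 10.82

d = 1/p = 1/0.530″ = 1.887 pc
5 log₁₀(d/10 pc) = 5 log₁₀(1.887) − 5 = -3.621
M = m − 5 log₁₀(d/10) = 7.2 + 3.621 = 10.821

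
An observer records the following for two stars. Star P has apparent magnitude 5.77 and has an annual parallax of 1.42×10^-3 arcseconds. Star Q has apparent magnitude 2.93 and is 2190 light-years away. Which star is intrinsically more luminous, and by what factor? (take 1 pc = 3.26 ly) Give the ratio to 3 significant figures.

Star P: d = 1/p = 1/1.42×10^-3″ = 704.2 pc
Star P: M = m − 5 log₁₀ d + 5 = 5.77 − 5·2.8477 + 5 = -3.469
Star Q: d = 2190 ly / 3.26 = 671.8 pc
Star Q: M = m − 5 log₁₀ d + 5 = 2.93 − 5·2.8272 + 5 = -6.206
ΔM = M_P − M_Q = -3.469 − (-6.206) = 2.738; smaller M is more luminous → Star Q.
L ratio = 10^(0.4 |ΔM|) = 10^1.095 = 12.45

Star Q is more luminous, by a factor of 12.4.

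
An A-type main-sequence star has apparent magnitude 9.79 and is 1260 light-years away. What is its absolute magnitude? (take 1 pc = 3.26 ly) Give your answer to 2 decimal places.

M ≈ 1.85

d = 1260 ly / 3.26 = 386.5 pc
5 log₁₀(d/10 pc) = 5 log₁₀(386.5) − 5 = 7.936
M = m − 5 log₁₀(d/10) = 9.79 − 7.936 = 1.854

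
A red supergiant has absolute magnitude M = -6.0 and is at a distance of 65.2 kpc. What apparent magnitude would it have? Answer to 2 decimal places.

m ≈ 13.07

d = 65.2 kpc = 65200 pc
m = M + 5 log₁₀ d − 5 = -6.0 + 5·4.8142 − 5 = 13.071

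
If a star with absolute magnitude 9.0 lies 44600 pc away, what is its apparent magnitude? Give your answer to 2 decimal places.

m = M + 5 log₁₀ d − 5 = 9.0 + 5·4.6493 − 5 = 27.247

m ≈ 27.25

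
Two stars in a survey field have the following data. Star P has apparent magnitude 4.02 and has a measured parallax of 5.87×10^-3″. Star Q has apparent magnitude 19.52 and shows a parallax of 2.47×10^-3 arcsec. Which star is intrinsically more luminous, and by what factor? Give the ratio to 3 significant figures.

Star P is more luminous, by a factor of 281000.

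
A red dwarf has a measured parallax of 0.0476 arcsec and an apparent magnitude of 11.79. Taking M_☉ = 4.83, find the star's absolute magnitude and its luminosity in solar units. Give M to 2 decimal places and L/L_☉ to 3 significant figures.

d = 1/p = 1/0.0476″ = 21.01 pc
M = m − 5 log₁₀ d + 5 = 11.79 − 5·1.3224 + 5 = 10.178
M − M_☉ = 10.178 − 4.83 = 5.348
L/L_☉ = 10^(−0.4 × 5.348) = 7.257×10^-3

M ≈ 10.18; L/L_☉ ≈ 7.26×10^-3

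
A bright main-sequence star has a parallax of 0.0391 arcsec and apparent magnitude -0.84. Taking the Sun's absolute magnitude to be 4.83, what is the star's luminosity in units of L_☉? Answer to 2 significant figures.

d = 1/p = 1/0.0391″ = 25.58 pc
M = m − 5 log₁₀ d + 5 = -0.84 − 5·1.4078 + 5 = -2.879
M − M_☉ = -2.879 − 4.83 = -7.709
L/L_☉ = 10^(−0.4 × -7.709) = 1212

L/L_☉ ≈ 1200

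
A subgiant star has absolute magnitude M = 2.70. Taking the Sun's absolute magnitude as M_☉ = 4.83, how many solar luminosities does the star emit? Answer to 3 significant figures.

L/L_☉ ≈ 7.11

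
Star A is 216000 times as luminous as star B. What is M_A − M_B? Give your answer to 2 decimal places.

M_A − M_B ≈ -13.34

Pogson: ΔM = −2.5 log₁₀(ratio) = −2.5 log₁₀(216000) = −2.5 × 5.3345 = -13.336
Star A is brighter, so it has the smaller magnitude: the difference is negative.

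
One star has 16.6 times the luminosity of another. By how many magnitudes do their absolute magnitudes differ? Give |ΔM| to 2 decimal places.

Pogson: ΔM = −2.5 log₁₀(ratio) = −2.5 log₁₀(16.6) = −2.5 × 1.2201 = -3.050

|ΔM| ≈ 3.05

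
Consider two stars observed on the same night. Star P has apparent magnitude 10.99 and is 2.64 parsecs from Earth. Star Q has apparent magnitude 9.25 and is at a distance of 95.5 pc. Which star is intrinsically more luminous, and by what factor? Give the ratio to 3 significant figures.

Star P: M = m − 5 log₁₀ d + 5 = 10.99 − 5·0.4216 + 5 = 13.882
Star Q: M = m − 5 log₁₀ d + 5 = 9.25 − 5·1.9800 + 5 = 4.350
ΔM = M_P − M_Q = 13.882 − (4.350) = 9.532; smaller M is more luminous → Star Q.
L ratio = 10^(0.4 |ΔM|) = 10^3.813 = 6498

Star Q is more luminous, by a factor of 6500.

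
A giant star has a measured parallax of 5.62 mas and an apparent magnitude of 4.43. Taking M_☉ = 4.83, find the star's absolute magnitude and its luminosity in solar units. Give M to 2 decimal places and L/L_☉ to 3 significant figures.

M ≈ -1.82; L/L_☉ ≈ 458

d = 1/p = 1000/5.62 mas = 177.9 pc
M = m − 5 log₁₀ d + 5 = 4.43 − 5·2.2503 + 5 = -1.821
M − M_☉ = -1.821 − 4.83 = -6.651
L/L_☉ = 10^(−0.4 × -6.651) = 457.6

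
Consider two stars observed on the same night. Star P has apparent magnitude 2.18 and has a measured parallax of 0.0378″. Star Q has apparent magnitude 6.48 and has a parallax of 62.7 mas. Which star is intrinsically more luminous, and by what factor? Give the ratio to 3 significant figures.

Star P: d = 1/p = 1/0.0378″ = 26.46 pc
Star P: M = m − 5 log₁₀ d + 5 = 2.18 − 5·1.4225 + 5 = 0.067
Star Q: p = 62.7 mas = 0.0627″ → d = 1/p = 15.95 pc
Star Q: M = m − 5 log₁₀ d + 5 = 6.48 − 5·1.2027 + 5 = 5.466
ΔM = M_P − M_Q = 0.067 − (5.466) = -5.399; smaller M is more luminous → Star P.
L ratio = 10^(0.4 |ΔM|) = 10^2.160 = 144.4

Star P is more luminous, by a factor of 144.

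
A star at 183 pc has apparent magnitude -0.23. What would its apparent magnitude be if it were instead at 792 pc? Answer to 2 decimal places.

Flux ∝ 1/d², so Δm = 5 log₁₀(d₂/d₁) = 5 log₁₀(792/183) = 3.181
m₂ = m₁ + Δm = -0.23 + (3.181) = 2.951

m ≈ 2.95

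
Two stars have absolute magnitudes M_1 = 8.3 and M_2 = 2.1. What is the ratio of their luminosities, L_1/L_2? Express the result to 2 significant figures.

ΔM = M_1 − M_2 = 6.2
L_1/L_2 = 10^(−0.4 ΔM) = 10^-2.480 = 3.311×10^-3

L_1/L_2 ≈ 3.3×10^-3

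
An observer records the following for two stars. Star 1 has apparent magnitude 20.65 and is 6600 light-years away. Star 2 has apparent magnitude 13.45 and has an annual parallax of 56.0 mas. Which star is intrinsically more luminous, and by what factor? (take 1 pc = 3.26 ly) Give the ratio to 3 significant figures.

Star 1: d = 6600 ly / 3.26 = 2025 pc
Star 1: M = m − 5 log₁₀ d + 5 = 20.65 − 5·3.3063 + 5 = 9.118
Star 2: p = 56.0 mas = 0.0560″ → d = 1/p = 17.86 pc
Star 2: M = m − 5 log₁₀ d + 5 = 13.45 − 5·1.2518 + 5 = 12.191
ΔM = M_1 − M_2 = 9.118 − (12.191) = -3.073; smaller M is more luminous → Star 1.
L ratio = 10^(0.4 |ΔM|) = 10^1.229 = 16.94

Star 1 is more luminous, by a factor of 16.9.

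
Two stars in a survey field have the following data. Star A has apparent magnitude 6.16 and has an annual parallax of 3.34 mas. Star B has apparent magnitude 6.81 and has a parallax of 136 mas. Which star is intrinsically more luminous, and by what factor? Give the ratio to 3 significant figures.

Star A: p = 3.34 mas = 3.34×10^-3″ → d = 1/p = 299.4 pc
Star A: M = m − 5 log₁₀ d + 5 = 6.16 − 5·2.4763 + 5 = -1.221
Star B: p = 136 mas = 0.136″ → d = 1/p = 7.353 pc
Star B: M = m − 5 log₁₀ d + 5 = 6.81 − 5·0.8665 + 5 = 7.478
ΔM = M_A − M_B = -1.221 − (7.478) = -8.699; smaller M is more luminous → Star A.
L ratio = 10^(0.4 |ΔM|) = 10^3.480 = 3017

Star A is more luminous, by a factor of 3020.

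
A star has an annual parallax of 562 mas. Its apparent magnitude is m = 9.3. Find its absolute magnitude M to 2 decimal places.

p = 562 mas = 0.562″ → d = 1/p = 1.779 pc
5 log₁₀(d/10 pc) = 5 log₁₀(1.779) − 5 = -3.749
M = m − 5 log₁₀(d/10) = 9.3 + 3.749 = 13.049

M ≈ 13.05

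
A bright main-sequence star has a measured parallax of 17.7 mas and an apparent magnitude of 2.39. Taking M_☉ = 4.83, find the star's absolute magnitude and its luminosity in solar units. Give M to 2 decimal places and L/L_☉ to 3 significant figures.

d = 1/p = 1000/17.7 mas = 56.50 pc
M = m − 5 log₁₀ d + 5 = 2.39 − 5·1.7520 + 5 = -1.370
M − M_☉ = -1.370 − 4.83 = -6.200
L/L_☉ = 10^(−0.4 × -6.200) = 302.0

M ≈ -1.37; L/L_☉ ≈ 302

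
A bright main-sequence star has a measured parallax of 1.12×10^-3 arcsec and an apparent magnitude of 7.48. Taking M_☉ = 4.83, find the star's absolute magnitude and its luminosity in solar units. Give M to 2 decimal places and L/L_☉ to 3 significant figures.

M ≈ -2.27; L/L_☉ ≈ 694

d = 1/p = 1/1.12×10^-3″ = 892.9 pc
M = m − 5 log₁₀ d + 5 = 7.48 − 5·2.9508 + 5 = -2.274
M − M_☉ = -2.274 − 4.83 = -7.104
L/L_☉ = 10^(−0.4 × -7.104) = 694.3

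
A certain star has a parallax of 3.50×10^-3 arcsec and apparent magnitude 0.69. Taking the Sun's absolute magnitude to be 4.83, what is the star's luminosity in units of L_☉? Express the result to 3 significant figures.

L/L_☉ ≈ 37000

d = 1/p = 1/3.50×10^-3″ = 285.7 pc
M = m − 5 log₁₀ d + 5 = 0.69 − 5·2.4559 + 5 = -6.590
M − M_☉ = -6.590 − 4.83 = -11.420
L/L_☉ = 10^(−0.4 × -11.420) = 36970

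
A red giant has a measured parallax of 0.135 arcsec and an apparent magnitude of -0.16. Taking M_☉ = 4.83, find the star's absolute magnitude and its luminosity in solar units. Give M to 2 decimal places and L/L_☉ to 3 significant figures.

M ≈ 0.49; L/L_☉ ≈ 54.4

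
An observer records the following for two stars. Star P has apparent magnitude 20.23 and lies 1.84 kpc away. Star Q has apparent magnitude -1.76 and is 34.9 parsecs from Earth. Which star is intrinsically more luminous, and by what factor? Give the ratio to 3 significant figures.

Star P: d = 1.84 kpc = 1840 pc
Star P: M = m − 5 log₁₀ d + 5 = 20.23 − 5·3.2648 + 5 = 8.906
Star Q: M = m − 5 log₁₀ d + 5 = -1.76 − 5·1.5428 + 5 = -4.474
ΔM = M_P − M_Q = 8.906 − (-4.474) = 13.380; smaller M is more luminous → Star Q.
L ratio = 10^(0.4 |ΔM|) = 10^5.352 = 224900

Star Q is more luminous, by a factor of 225000.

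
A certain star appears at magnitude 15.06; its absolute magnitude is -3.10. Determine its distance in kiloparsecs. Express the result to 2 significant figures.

d ≈ 43 kpc

μ = m − M = 18.160
m − M = 5 log₁₀ d − 5
log₁₀ d = (m − M)/5 + 1 = 4.6320
d = 10^4.6320 = 42850 pc
= 42.85 kpc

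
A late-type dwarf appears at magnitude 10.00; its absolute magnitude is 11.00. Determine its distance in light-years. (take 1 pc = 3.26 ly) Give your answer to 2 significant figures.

d ≈ 21 ly

Distance modulus: m − M = 10.00 − (11.00) = -1.000
m − M = 5 log₁₀ d − 5
log₁₀ d = (m − M)/5 + 1 = 0.8000
d = 10^0.8000 = 6.310 pc
= 20.57 ly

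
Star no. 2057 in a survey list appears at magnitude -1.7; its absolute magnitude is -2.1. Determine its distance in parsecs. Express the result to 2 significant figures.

d ≈ 12 pc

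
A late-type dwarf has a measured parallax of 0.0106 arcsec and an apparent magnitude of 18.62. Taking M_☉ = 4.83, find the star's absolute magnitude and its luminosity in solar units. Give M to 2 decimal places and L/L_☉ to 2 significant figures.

M ≈ 13.75; L/L_☉ ≈ 2.7×10^-4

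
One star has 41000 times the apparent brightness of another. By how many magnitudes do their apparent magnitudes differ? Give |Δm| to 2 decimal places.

|Δm| ≈ 11.53

Pogson: Δm = −2.5 log₁₀(ratio) = −2.5 log₁₀(41000) = −2.5 × 4.6128 = -11.532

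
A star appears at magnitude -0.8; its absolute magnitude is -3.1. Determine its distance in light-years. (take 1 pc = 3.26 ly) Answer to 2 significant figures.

d ≈ 94 ly

Distance modulus: m − M = -0.8 − (-3.1) = 2.300
m − M = 5 log₁₀ d − 5
log₁₀ d = (m − M)/5 + 1 = 1.4600
d = 10^1.4600 = 28.84 pc
= 94.02 ly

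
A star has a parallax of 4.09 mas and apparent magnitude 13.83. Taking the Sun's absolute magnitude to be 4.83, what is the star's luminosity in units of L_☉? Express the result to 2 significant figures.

d = 1/p = 1000/4.09 mas = 244.5 pc
M = m − 5 log₁₀ d + 5 = 13.83 − 5·2.3883 + 5 = 6.889
M − M_☉ = 6.889 − 4.83 = 2.059
L/L_☉ = 10^(−0.4 × 2.059) = 0.1502

L/L_☉ ≈ 0.15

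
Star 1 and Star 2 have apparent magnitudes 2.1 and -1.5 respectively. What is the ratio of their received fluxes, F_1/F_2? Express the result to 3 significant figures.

Δm = 2.1 − (-1.5) = 3.6
Flux ratio = 10^(−0.4 Δm) = 10^(−0.4 × 3.6) = 10^-1.440 = 0.03631

F_1/F_2 ≈ 0.0363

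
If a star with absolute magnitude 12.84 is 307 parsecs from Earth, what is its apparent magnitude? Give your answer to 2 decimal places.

m = M + 5 log₁₀ d − 5 = 12.84 + 5·2.4871 − 5 = 20.276

m ≈ 20.28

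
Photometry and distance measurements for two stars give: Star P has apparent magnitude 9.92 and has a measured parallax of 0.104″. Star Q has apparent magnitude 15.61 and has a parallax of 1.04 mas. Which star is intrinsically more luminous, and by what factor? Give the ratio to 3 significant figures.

Star Q is more luminous, by a factor of 53.0.

Star P: d = 1/p = 1/0.104″ = 9.615 pc
Star P: M = m − 5 log₁₀ d + 5 = 9.92 − 5·0.9830 + 5 = 10.005
Star Q: p = 1.04 mas = 1.04×10^-3″ → d = 1/p = 961.5 pc
Star Q: M = m − 5 log₁₀ d + 5 = 15.61 − 5·2.9830 + 5 = 5.695
ΔM = M_P − M_Q = 10.005 − (5.695) = 4.310; smaller M is more luminous → Star Q.
L ratio = 10^(0.4 |ΔM|) = 10^1.724 = 52.97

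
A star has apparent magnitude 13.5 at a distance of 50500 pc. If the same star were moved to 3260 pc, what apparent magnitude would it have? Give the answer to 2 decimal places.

m ≈ 7.55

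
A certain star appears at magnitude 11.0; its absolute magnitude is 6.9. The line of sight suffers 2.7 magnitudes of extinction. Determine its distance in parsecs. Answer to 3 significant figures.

m − M = 5 log₁₀(d/10 pc) + A  ⇒  11.0 − (6.9) − 2.7 = 5 log₁₀(d/10)
1.400 = 5 log₁₀(d/10)
log₁₀ d = (m − M − A)/5 + 1 = 1.2800
d = 10^1.2800 = 19.05 pc

d ≈ 19.1 pc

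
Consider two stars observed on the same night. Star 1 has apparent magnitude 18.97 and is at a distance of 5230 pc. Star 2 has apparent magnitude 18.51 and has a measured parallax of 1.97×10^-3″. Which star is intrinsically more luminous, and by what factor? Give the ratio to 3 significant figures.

Star 1: M = m − 5 log₁₀ d + 5 = 18.97 − 5·3.7185 + 5 = 5.377
Star 2: d = 1/p = 1/1.97×10^-3″ = 507.6 pc
Star 2: M = m − 5 log₁₀ d + 5 = 18.51 − 5·2.7055 + 5 = 9.982
ΔM = M_1 − M_2 = 5.377 − (9.982) = -4.605; smaller M is more luminous → Star 1.
L ratio = 10^(0.4 |ΔM|) = 10^1.842 = 69.49

Star 1 is more luminous, by a factor of 69.5.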